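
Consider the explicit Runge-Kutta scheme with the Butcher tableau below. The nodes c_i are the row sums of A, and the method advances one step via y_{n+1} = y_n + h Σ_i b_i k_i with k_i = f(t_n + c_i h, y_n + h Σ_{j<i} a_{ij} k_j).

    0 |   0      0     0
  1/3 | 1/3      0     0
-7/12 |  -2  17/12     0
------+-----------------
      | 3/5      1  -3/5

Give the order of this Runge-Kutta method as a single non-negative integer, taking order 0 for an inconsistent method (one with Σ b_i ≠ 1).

1

b = (3/5, 1, -3/5)
c = (0, 1/3, -7/12)
Ac = (0, 0, 17/36)
Σ b_i: 3/5·1 + 1·1 + (-3/5)·1 = 1 ✓
b·c: 1·1/3 + (-3/5)·(-7/12) = 41/60 ≠ 1/2 ⇒ order 1.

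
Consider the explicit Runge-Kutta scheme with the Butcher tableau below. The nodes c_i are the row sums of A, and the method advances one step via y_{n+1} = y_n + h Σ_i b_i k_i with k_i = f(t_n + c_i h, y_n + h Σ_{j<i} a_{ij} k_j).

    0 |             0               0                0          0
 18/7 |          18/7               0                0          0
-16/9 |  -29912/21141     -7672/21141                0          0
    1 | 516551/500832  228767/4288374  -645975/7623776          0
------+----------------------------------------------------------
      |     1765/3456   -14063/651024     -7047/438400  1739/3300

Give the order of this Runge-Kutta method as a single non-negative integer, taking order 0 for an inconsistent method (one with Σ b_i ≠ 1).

4

b = (1765/3456, -14063/651024, -7047/438400, 1739/3300)
c = (0, 18/7, -16/9, 1)
Ac = (0, 0, -2192/2349, 1001/3478)
Σ b_i: 1765/3456·1 + (-14063/651024)·1 + (-7047/438400)·1 + 1739/3300·1 = 1 ✓
b·c: (-14063/651024)·18/7 + (-7047/438400)·(-16/9) + 1739/3300·1 = 1/2 ✓
b·c²: (-14063/651024)·324/49 + (-7047/438400)·256/81 + 1739/3300·1 = 1/3 ✓
b·Ac: (-7047/438400)·(-2192/2349) + 1739/3300·1001/3478 = 1/6 ✓
b·c³: (-14063/651024)·5832/343 + (-7047/438400)·(-4096/729) + 1739/3300·1 = 1/4 ✓
b·(c∘Ac): (-7047/438400)·35072/21141 + 1739/3300·1001/3478 = 1/8 ✓
b·Ac²: (-7047/438400)·(-4384/1827) + 1739/3300·22/259 = 1/12 ✓
b·A²c: 1739/3300·275/3478 = 1/24 ✓; 4 stages ⇒ order 4.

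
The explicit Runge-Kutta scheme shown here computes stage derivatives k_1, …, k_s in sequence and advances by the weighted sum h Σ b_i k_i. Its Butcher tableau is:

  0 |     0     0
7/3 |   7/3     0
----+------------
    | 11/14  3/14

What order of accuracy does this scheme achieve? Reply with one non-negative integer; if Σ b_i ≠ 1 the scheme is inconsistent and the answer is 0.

b = (11/14, 3/14)
c = (0, 7/3)
Σ b_i: 11/14·1 + 3/14·1 = 1 ✓
b·c: 3/14·7/3 = 1/2 ✓; 2 stages ⇒ order 2.

2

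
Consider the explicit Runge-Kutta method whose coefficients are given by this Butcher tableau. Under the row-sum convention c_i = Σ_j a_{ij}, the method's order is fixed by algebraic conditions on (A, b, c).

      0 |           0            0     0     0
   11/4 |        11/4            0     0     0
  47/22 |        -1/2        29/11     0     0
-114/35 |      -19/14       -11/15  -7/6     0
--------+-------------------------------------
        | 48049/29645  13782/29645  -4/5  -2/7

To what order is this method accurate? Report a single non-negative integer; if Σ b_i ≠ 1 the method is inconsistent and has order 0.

b = (48049/29645, 13782/29645, -4/5, -2/7)
c = (0, 11/4, 47/22, -114/35)
Ac = (0, 0, 29/4, -248/55)
Σ b_i: 48049/29645·1 + 13782/29645·1 + (-4/5)·1 + (-2/7)·1 = 1 ✓
b·c: 13782/29645·11/4 + (-4/5)·47/22 + (-2/7)·(-114/35) = 1/2 ✓
b·c²: 13782/29645·121/16 + (-4/5)·2209/484 + (-2/7)·12996/1225 = -26284351/8300600 ≠ 1/3 ⇒ order 2.
b·Ac: (-4/5)·29/4 + (-2/7)·(-248/55) = -1737/385 ≠ 1/6

2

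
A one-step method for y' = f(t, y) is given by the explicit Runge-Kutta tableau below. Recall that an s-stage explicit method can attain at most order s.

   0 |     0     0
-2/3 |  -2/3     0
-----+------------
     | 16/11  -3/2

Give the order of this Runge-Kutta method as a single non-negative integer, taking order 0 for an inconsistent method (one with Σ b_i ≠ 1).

0

b = (16/11, -3/2)
c = (0, -2/3)
Σ b_i: 16/11·1 + (-3/2)·1 = -1/22 ≠ 1 ⇒ order 0.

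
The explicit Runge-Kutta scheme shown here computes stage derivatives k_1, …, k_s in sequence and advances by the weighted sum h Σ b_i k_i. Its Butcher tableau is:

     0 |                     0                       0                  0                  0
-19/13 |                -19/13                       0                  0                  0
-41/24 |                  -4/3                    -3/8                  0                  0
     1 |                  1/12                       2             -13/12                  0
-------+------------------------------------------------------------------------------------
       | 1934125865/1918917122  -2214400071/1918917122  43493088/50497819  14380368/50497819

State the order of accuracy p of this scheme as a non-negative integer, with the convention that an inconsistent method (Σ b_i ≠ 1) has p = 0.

b = (1934125865/1918917122, -2214400071/1918917122, 43493088/50497819, 14380368/50497819)
c = (0, -19/13, -41/24, 1)
Ac = (0, 0, 57/104, -4015/3744)
Σ b_i: 1934125865/1918917122·1 + (-2214400071/1918917122)·1 + 43493088/50497819·1 + 14380368/50497819·1 = 1 ✓
b·c: (-2214400071/1918917122)·(-19/13) + 43493088/50497819·(-41/24) + 14380368/50497819·1 = 1/2 ✓
b·c²: (-2214400071/1918917122)·361/169 + 43493088/50497819·1681/576 + 14380368/50497819·1 = 1/3 ✓
b·Ac: 43493088/50497819·57/104 + 14380368/50497819·(-4015/3744) = 1/6 ✓
b·c³: (-2214400071/1918917122)·(-6859/2197) + 43493088/50497819·(-68921/13824) + 14380368/50497819·1 = -38431096345/94531917168 ≠ 1/4 ⇒ order 3.
b·(c∘Ac): 43493088/50497819·(-779/832) + 14380368/50497819·(-4015/3744) = -168431248/151493457 ≠ 1/8
b·Ac²: 43493088/50497819·(-1083/1352) + 14380368/50497819·1297307/1168128 = -35322519695/94531917168 ≠ 1/12
b·A²c: 14380368/50497819·(-19/32) = -17076687/100995638 ≠ 1/24

3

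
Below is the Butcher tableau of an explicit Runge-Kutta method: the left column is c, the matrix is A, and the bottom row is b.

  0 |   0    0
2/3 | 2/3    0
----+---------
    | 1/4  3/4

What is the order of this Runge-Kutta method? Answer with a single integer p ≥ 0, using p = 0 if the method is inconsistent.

2

b = (1/4, 3/4)
c = (0, 2/3)
Σ b_i: 1/4·1 + 3/4·1 = 1 ✓
b·c: 3/4·2/3 = 1/2 ✓; 2 stages ⇒ order 2.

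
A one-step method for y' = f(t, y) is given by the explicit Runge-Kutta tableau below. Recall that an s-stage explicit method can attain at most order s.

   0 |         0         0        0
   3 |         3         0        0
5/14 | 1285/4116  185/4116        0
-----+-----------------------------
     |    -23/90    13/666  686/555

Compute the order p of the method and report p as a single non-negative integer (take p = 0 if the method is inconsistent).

3

b = (-23/90, 13/666, 686/555)
c = (0, 3, 5/14)
Ac = (0, 0, 185/1372)
Σ b_i: (-23/90)·1 + 13/666·1 + 686/555·1 = 1 ✓
b·c: 13/666·3 + 686/555·5/14 = 1/2 ✓
b·c²: 13/666·9 + 686/555·25/196 = 1/3 ✓
b·Ac: 686/555·185/1372 = 1/6 ✓; 3 stages ⇒ order 3.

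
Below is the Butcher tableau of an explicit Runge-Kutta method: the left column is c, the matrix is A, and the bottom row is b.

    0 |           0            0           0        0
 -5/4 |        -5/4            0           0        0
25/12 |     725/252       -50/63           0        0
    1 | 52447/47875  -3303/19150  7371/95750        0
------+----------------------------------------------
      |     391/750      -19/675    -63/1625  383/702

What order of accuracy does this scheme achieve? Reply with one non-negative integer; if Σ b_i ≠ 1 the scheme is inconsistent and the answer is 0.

b = (391/750, -19/675, -63/1625, 383/702)
c = (0, -5/4, 25/12, 1)
Ac = (0, 0, 125/126, 144/383)
Σ b_i: 391/750·1 + (-19/675)·1 + (-63/1625)·1 + 383/702·1 = 1 ✓
b·c: (-19/675)·(-5/4) + (-63/1625)·25/12 + 383/702·1 = 1/2 ✓
b·c²: (-19/675)·25/16 + (-63/1625)·625/144 + 383/702·1 = 1/3 ✓
b·Ac: (-63/1625)·125/126 + 383/702·144/383 = 1/6 ✓
b·c³: (-19/675)·(-125/64) + (-63/1625)·15625/1728 + 383/702·1 = 1/4 ✓
b·(c∘Ac): (-63/1625)·3125/1512 + 383/702·144/383 = 1/8 ✓
b·Ac²: (-63/1625)·(-625/504) + 383/702·99/1532 = 1/12 ✓
b·A²c: 383/702·117/1532 = 1/24 ✓; 4 stages ⇒ order 4.

4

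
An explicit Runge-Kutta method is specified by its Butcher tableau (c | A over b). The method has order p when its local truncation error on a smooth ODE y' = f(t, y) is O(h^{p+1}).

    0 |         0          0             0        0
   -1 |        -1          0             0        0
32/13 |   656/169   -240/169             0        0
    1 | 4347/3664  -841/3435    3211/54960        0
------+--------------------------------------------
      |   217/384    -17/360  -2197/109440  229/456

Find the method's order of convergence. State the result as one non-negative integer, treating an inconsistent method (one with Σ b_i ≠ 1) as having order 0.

b = (217/384, -17/360, -2197/109440, 229/456)
c = (0, -1, 32/13, 1)
Ac = (0, 0, 240/169, 89/229)
Σ b_i: 217/384·1 + (-17/360)·1 + (-2197/109440)·1 + 229/456·1 = 1 ✓
b·c: (-17/360)·(-1) + (-2197/109440)·32/13 + 229/456·1 = 1/2 ✓
b·c²: (-17/360)·1 + (-2197/109440)·1024/169 + 229/456·1 = 1/3 ✓
b·Ac: (-2197/109440)·240/169 + 229/456·89/229 = 1/6 ✓
b·c³: (-17/360)·(-1) + (-2197/109440)·32768/2197 + 229/456·1 = 1/4 ✓
b·(c∘Ac): (-2197/109440)·7680/2197 + 229/456·89/229 = 1/8 ✓
b·Ac²: (-2197/109440)·(-240/169) + 229/456·25/229 = 1/12 ✓
b·A²c: 229/456·19/229 = 1/24 ✓; 4 stages ⇒ order 4.

4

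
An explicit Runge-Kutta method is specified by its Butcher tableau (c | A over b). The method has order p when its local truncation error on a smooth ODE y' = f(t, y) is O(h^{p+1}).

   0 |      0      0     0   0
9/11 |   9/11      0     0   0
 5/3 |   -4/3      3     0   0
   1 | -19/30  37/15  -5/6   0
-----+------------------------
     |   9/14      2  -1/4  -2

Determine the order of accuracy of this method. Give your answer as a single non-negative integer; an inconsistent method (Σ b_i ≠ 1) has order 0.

0

b = (9/14, 2, -1/4, -2)
c = (0, 9/11, 5/3, 1)
Ac = (0, 0, 27/11, 623/990)
Σ b_i: 9/14·1 + 2·1 + (-1/4)·1 + (-2)·1 = 11/28 ≠ 1 ⇒ order 0.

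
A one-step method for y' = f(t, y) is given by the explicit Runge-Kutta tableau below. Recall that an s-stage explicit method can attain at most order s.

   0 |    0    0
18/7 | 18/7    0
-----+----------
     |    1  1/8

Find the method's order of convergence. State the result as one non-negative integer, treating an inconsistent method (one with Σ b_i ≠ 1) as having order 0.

b = (1, 1/8)
c = (0, 18/7)
Σ b_i: 1·1 + 1/8·1 = 9/8 ≠ 1 ⇒ order 0.

0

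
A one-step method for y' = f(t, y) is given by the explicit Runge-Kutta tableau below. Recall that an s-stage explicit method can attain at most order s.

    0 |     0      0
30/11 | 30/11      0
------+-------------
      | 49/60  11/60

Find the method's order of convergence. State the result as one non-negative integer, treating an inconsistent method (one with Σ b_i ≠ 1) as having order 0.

2

b = (49/60, 11/60)
c = (0, 30/11)
Σ b_i: 49/60·1 + 11/60·1 = 1 ✓
b·c: 11/60·30/11 = 1/2 ✓; 2 stages ⇒ order 2.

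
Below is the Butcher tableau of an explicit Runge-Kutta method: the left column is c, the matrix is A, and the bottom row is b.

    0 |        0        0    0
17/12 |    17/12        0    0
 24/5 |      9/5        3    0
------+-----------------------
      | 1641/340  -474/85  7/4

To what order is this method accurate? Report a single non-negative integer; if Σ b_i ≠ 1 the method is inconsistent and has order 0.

2

b = (1641/340, -474/85, 7/4)
c = (0, 17/12, 24/5)
Ac = (0, 0, 17/4)
Σ b_i: 1641/340·1 + (-474/85)·1 + 7/4·1 = 1 ✓
b·c: (-474/85)·17/12 + 7/4·24/5 = 1/2 ✓
b·c²: (-474/85)·289/144 + 7/4·576/25 = 17477/600 ≠ 1/3 ⇒ order 2.
b·Ac: 7/4·17/4 = 119/16 ≠ 1/6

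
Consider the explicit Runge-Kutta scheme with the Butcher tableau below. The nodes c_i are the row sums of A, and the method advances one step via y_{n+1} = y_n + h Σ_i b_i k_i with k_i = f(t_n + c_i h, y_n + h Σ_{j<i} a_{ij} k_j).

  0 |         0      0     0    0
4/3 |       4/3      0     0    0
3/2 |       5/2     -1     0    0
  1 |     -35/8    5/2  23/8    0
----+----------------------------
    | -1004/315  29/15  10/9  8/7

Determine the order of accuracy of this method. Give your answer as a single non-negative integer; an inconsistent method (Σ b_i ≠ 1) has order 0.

1

b = (-1004/315, 29/15, 10/9, 8/7)
c = (0, 4/3, 3/2, 1)
Ac = (0, 0, -4/3, 367/48)
Σ b_i: (-1004/315)·1 + 29/15·1 + 10/9·1 + 8/7·1 = 1 ✓
b·c: 29/15·4/3 + 10/9·3/2 + 8/7·1 = 1697/315 ≠ 1/2 ⇒ order 1.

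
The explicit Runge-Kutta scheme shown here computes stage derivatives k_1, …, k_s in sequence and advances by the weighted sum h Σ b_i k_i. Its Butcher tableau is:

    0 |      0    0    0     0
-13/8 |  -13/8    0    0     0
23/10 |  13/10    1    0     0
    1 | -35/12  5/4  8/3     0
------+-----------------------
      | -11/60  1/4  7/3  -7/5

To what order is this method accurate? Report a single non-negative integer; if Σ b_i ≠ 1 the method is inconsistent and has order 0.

b = (-11/60, 1/4, 7/3, -7/5)
c = (0, -13/8, 23/10, 1)
Ac = (0, 0, -13/8, 1969/480)
Σ b_i: (-11/60)·1 + 1/4·1 + 7/3·1 + (-7/5)·1 = 1 ✓
b·c: 1/4·(-13/8) + 7/3·23/10 + (-7/5)·1 = 1709/480 ≠ 1/2 ⇒ order 1.

1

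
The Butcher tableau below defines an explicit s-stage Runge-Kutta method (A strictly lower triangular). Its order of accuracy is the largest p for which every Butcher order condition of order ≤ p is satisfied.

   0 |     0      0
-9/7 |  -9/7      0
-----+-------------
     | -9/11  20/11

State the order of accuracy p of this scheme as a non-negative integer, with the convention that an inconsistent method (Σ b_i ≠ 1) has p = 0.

1

b = (-9/11, 20/11)
c = (0, -9/7)
Σ b_i: (-9/11)·1 + 20/11·1 = 1 ✓
b·c: 20/11·(-9/7) = -180/77 ≠ 1/2 ⇒ order 1.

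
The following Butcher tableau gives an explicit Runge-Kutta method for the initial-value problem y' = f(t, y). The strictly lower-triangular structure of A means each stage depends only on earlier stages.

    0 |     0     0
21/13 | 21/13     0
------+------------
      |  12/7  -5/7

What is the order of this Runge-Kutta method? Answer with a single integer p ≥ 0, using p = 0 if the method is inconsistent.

b = (12/7, -5/7)
c = (0, 21/13)
Σ b_i: 12/7·1 + (-5/7)·1 = 1 ✓
b·c: (-5/7)·21/13 = -15/13 ≠ 1/2 ⇒ order 1.

1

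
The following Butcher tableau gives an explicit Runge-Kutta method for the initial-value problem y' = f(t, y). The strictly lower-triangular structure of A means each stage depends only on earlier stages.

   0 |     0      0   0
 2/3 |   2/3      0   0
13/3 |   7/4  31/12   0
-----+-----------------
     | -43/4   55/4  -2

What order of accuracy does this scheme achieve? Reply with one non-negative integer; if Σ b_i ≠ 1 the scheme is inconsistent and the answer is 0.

2

b = (-43/4, 55/4, -2)
c = (0, 2/3, 13/3)
Ac = (0, 0, 31/18)
Σ b_i: (-43/4)·1 + 55/4·1 + (-2)·1 = 1 ✓
b·c: 55/4·2/3 + (-2)·13/3 = 1/2 ✓
b·c²: 55/4·4/9 + (-2)·169/9 = -283/9 ≠ 1/3 ⇒ order 2.
b·Ac: (-2)·31/18 = -31/9 ≠ 1/6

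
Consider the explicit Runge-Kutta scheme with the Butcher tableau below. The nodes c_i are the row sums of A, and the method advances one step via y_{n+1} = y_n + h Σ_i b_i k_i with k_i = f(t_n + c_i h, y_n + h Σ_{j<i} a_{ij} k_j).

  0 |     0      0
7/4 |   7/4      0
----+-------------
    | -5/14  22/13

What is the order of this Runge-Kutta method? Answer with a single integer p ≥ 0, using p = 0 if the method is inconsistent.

0

b = (-5/14, 22/13)
c = (0, 7/4)
Σ b_i: (-5/14)·1 + 22/13·1 = 243/182 ≠ 1 ⇒ order 0.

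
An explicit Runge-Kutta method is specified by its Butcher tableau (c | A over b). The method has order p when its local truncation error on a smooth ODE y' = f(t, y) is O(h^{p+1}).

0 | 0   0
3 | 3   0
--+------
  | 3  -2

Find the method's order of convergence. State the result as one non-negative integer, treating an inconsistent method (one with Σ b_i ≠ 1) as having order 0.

1

b = (3, -2)
c = (0, 3)
Σ b_i: 3·1 + (-2)·1 = 1 ✓
b·c: (-2)·3 = -6 ≠ 1/2 ⇒ order 1.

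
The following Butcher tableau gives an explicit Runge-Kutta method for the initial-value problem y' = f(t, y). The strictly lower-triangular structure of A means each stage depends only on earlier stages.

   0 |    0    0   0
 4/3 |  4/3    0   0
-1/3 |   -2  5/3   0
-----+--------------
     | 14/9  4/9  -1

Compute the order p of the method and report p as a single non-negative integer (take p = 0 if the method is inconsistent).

1

b = (14/9, 4/9, -1)
c = (0, 4/3, -1/3)
Ac = (0, 0, 20/9)
Σ b_i: 14/9·1 + 4/9·1 + (-1)·1 = 1 ✓
b·c: 4/9·4/3 + (-1)·(-1/3) = 25/27 ≠ 1/2 ⇒ order 1.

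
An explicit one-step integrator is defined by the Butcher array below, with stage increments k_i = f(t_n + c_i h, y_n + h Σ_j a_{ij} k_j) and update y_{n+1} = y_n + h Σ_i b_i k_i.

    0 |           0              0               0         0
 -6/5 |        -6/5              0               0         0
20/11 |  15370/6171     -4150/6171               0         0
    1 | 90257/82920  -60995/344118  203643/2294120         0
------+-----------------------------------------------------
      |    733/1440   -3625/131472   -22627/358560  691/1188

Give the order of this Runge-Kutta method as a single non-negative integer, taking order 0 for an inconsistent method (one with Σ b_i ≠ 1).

4

b = (733/1440, -3625/131472, -22627/358560, 691/1188)
c = (0, -6/5, 20/11, 1)
Ac = (0, 0, 1660/2057, 517/1382)
Σ b_i: 733/1440·1 + (-3625/131472)·1 + (-22627/358560)·1 + 691/1188·1 = 1 ✓
b·c: (-3625/131472)·(-6/5) + (-22627/358560)·20/11 + 691/1188·1 = 1/2 ✓
b·c²: (-3625/131472)·36/25 + (-22627/358560)·400/121 + 691/1188·1 = 1/3 ✓
b·Ac: (-22627/358560)·1660/2057 + 691/1188·517/1382 = 1/6 ✓
b·c³: (-3625/131472)·(-216/125) + (-22627/358560)·8000/1331 + 691/1188·1 = 1/4 ✓
b·(c∘Ac): (-22627/358560)·33200/22627 + 691/1188·517/1382 = 1/8 ✓
b·Ac²: (-22627/358560)·(-1992/2057) + 691/1188·132/3455 = 1/12 ✓
b·A²c: 691/1188·99/1382 = 1/24 ✓; 4 stages ⇒ order 4.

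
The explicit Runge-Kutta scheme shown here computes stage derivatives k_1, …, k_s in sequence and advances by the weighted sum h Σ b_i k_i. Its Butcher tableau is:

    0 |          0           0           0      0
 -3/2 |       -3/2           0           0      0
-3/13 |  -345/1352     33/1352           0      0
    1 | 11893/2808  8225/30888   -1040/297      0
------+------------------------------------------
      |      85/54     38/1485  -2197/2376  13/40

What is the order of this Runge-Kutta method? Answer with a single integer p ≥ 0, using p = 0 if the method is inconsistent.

b = (85/54, 38/1485, -2197/2376, 13/40)
c = (0, -3/2, -3/13, 1)
Ac = (0, 0, -99/2704, 85/208)
Σ b_i: 85/54·1 + 38/1485·1 + (-2197/2376)·1 + 13/40·1 = 1 ✓
b·c: 38/1485·(-3/2) + (-2197/2376)·(-3/13) + 13/40·1 = 1/2 ✓
b·c²: 38/1485·9/4 + (-2197/2376)·9/169 + 13/40·1 = 1/3 ✓
b·Ac: (-2197/2376)·(-99/2704) + 13/40·85/208 = 1/6 ✓
b·c³: 38/1485·(-27/8) + (-2197/2376)·(-27/2197) + 13/40·1 = 1/4 ✓
b·(c∘Ac): (-2197/2376)·297/35152 + 13/40·85/208 = 1/8 ✓
b·Ac²: (-2197/2376)·297/5408 + 13/40·515/1248 = 1/12 ✓
b·A²c: 13/40·5/39 = 1/24 ✓; 4 stages ⇒ order 4.

4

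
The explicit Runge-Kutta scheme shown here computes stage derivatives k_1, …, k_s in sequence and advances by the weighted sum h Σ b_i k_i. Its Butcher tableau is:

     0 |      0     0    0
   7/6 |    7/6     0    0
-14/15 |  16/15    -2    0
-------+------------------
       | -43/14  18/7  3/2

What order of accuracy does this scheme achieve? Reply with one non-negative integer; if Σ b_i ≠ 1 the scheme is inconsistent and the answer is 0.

b = (-43/14, 18/7, 3/2)
c = (0, 7/6, -14/15)
Ac = (0, 0, -7/3)
Σ b_i: (-43/14)·1 + 18/7·1 + 3/2·1 = 1 ✓
b·c: 18/7·7/6 + 3/2·(-14/15) = 8/5 ≠ 1/2 ⇒ order 1.

1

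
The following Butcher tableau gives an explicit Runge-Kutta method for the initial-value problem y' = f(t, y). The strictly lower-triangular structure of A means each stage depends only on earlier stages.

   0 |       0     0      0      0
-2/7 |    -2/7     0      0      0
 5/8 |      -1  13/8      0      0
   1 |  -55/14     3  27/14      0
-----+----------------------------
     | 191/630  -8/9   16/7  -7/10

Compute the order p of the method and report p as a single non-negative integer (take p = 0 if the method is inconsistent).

1

b = (191/630, -8/9, 16/7, -7/10)
c = (0, -2/7, 5/8, 1)
Ac = (0, 0, -13/28, 39/112)
Σ b_i: 191/630·1 + (-8/9)·1 + 16/7·1 + (-7/10)·1 = 1 ✓
b·c: (-8/9)·(-2/7) + 16/7·5/8 + (-7/10)·1 = 619/630 ≠ 1/2 ⇒ order 1.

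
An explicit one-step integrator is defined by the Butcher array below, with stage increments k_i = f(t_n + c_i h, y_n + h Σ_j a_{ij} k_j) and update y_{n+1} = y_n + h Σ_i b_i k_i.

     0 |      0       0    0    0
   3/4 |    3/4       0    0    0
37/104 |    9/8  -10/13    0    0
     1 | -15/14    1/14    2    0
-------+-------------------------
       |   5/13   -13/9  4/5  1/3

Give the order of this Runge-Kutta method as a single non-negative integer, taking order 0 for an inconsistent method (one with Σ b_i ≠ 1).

0

b = (5/13, -13/9, 4/5, 1/3)
c = (0, 3/4, 37/104, 1)
Ac = (0, 0, -15/26, 557/728)
Σ b_i: 5/13·1 + (-13/9)·1 + 4/5·1 + 1/3·1 = 43/585 ≠ 1 ⇒ order 0.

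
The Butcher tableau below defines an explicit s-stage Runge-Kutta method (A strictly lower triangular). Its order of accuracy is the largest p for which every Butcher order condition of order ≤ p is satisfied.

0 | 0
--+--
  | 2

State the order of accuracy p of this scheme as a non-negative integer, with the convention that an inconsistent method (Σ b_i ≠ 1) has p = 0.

0

b = (2)
c = (0)
Σ b_i: 2·1 = 2 ≠ 1 ⇒ order 0.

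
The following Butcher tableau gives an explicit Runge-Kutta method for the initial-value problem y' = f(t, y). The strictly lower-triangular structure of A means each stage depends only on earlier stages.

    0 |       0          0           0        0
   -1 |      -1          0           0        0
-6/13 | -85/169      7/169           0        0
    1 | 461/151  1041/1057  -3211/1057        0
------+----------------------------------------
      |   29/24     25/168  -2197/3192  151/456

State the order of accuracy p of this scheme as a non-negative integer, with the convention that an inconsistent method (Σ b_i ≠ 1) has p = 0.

b = (29/24, 25/168, -2197/3192, 151/456)
c = (0, -1, -6/13, 1)
Ac = (0, 0, -7/169, 63/151)
Σ b_i: 29/24·1 + 25/168·1 + (-2197/3192)·1 + 151/456·1 = 1 ✓
b·c: 25/168·(-1) + (-2197/3192)·(-6/13) + 151/456·1 = 1/2 ✓
b·c²: 25/168·1 + (-2197/3192)·36/169 + 151/456·1 = 1/3 ✓
b·Ac: (-2197/3192)·(-7/169) + 151/456·63/151 = 1/6 ✓
b·c³: 25/168·(-1) + (-2197/3192)·(-216/2197) + 151/456·1 = 1/4 ✓
b·(c∘Ac): (-2197/3192)·42/2197 + 151/456·63/151 = 1/8 ✓
b·Ac²: (-2197/3192)·7/169 + 151/456·51/151 = 1/12 ✓
b·A²c: 151/456·19/151 = 1/24 ✓; 4 stages ⇒ order 4.

4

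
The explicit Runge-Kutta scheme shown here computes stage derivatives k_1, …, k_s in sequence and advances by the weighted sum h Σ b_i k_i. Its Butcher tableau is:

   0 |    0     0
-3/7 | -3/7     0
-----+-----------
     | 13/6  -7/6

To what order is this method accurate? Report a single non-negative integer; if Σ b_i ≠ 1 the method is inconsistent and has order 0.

2

b = (13/6, -7/6)
c = (0, -3/7)
Σ b_i: 13/6·1 + (-7/6)·1 = 1 ✓
b·c: (-7/6)·(-3/7) = 1/2 ✓; 2 stages ⇒ order 2.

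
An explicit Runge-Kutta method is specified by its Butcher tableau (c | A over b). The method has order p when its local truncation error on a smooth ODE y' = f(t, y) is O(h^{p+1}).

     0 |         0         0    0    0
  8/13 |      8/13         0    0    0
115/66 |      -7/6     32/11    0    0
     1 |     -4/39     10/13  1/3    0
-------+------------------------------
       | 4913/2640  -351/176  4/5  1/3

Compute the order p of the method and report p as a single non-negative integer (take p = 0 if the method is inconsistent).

2

b = (4913/2640, -351/176, 4/5, 1/3)
c = (0, 8/13, 115/66, 1)
Ac = (0, 0, 256/143, 35275/33462)
Σ b_i: 4913/2640·1 + (-351/176)·1 + 4/5·1 + 1/3·1 = 1 ✓
b·c: (-351/176)·8/13 + 4/5·115/66 + 1/3·1 = 1/2 ✓
b·c²: (-351/176)·64/169 + 4/5·13225/4356 + 1/3·1 = 28412/14157 ≠ 1/3 ⇒ order 2.
b·Ac: 4/5·256/143 + 1/3·35275/33462 = 895223/501930 ≠ 1/6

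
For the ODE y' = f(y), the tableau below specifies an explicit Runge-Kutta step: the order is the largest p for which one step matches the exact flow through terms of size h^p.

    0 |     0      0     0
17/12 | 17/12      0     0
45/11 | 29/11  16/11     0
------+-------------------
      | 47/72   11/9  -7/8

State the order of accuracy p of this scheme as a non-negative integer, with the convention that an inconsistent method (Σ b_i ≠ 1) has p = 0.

b = (47/72, 11/9, -7/8)
c = (0, 17/12, 45/11)
Ac = (0, 0, 68/33)
Σ b_i: 47/72·1 + 11/9·1 + (-7/8)·1 = 1 ✓
b·c: 11/9·17/12 + (-7/8)·45/11 = -4391/2376 ≠ 1/2 ⇒ order 1.

1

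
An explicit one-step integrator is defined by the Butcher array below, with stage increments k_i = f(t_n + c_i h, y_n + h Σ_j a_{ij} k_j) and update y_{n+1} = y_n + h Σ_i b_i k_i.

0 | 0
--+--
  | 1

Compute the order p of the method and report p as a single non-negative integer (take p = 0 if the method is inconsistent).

1

b = (1)
c = (0)
Σ b_i: 1·1 = 1 ✓; 1 stage ⇒ order 1.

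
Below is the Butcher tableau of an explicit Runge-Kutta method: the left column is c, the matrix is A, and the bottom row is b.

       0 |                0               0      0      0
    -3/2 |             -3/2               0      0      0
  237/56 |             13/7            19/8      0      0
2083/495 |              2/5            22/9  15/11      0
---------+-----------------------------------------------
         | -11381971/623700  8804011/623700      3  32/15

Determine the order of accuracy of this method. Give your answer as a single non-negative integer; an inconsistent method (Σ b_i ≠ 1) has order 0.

2

b = (-11381971/623700, 8804011/623700, 3, 32/15)
c = (0, -3/2, 237/56, 2083/495)
Ac = (0, 0, -57/16, 3889/1848)
Σ b_i: (-11381971/623700)·1 + 8804011/623700·1 + 3·1 + 32/15·1 = 1 ✓
b·c: 8804011/623700·(-3/2) + 3·237/56 + 32/15·2083/495 = 1/2 ✓
b·c²: 8804011/623700·9/4 + 3·56169/3136 + 32/15·4338889/245025 = 1420813381433/11525976000 ≠ 1/3 ⇒ order 2.
b·Ac: 3·(-57/16) + 32/15·3889/1848 = -343619/55440 ≠ 1/6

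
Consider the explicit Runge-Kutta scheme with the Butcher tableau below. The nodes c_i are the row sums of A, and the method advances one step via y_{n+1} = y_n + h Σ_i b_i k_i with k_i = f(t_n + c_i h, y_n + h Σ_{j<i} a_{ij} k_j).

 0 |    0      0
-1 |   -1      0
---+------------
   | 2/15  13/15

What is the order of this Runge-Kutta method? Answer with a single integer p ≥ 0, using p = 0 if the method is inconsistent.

1

b = (2/15, 13/15)
c = (0, -1)
Σ b_i: 2/15·1 + 13/15·1 = 1 ✓
b·c: 13/15·(-1) = -13/15 ≠ 1/2 ⇒ order 1.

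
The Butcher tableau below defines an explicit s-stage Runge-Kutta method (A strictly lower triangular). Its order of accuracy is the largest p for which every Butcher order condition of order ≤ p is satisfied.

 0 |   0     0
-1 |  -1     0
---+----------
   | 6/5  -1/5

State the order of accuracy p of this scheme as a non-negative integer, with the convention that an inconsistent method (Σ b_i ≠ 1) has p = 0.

1

b = (6/5, -1/5)
c = (0, -1)
Σ b_i: 6/5·1 + (-1/5)·1 = 1 ✓
b·c: (-1/5)·(-1) = 1/5 ≠ 1/2 ⇒ order 1.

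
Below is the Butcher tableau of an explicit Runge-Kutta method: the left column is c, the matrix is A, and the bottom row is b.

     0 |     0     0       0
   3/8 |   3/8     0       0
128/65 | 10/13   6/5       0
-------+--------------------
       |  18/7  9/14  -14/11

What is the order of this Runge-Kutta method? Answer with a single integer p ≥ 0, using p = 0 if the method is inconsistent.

b = (18/7, 9/14, -14/11)
c = (0, 3/8, 128/65)
Ac = (0, 0, 9/20)
Σ b_i: 18/7·1 + 9/14·1 + (-14/11)·1 = 299/154 ≠ 1 ⇒ order 0.

0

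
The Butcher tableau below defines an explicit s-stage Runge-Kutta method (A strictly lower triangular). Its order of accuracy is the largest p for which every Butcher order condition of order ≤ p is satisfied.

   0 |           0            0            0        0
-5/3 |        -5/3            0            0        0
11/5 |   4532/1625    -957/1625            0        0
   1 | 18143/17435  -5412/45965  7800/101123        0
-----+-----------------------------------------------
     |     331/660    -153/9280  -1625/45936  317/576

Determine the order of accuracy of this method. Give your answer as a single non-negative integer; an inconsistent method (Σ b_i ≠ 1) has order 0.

4

b = (331/660, -153/9280, -1625/45936, 317/576)
c = (0, -5/3, 11/5, 1)
Ac = (0, 0, 319/325, 116/317)
Σ b_i: 331/660·1 + (-153/9280)·1 + (-1625/45936)·1 + 317/576·1 = 1 ✓
b·c: (-153/9280)·(-5/3) + (-1625/45936)·11/5 + 317/576·1 = 1/2 ✓
b·c²: (-153/9280)·25/9 + (-1625/45936)·121/25 + 317/576·1 = 1/3 ✓
b·Ac: (-1625/45936)·319/325 + 317/576·116/317 = 1/6 ✓
b·c³: (-153/9280)·(-125/27) + (-1625/45936)·1331/125 + 317/576·1 = 1/4 ✓
b·(c∘Ac): (-1625/45936)·3509/1625 + 317/576·116/317 = 1/8 ✓
b·Ac²: (-1625/45936)·(-319/195) + 317/576·44/951 = 1/12 ✓
b·A²c: 317/576·24/317 = 1/24 ✓; 4 stages ⇒ order 4.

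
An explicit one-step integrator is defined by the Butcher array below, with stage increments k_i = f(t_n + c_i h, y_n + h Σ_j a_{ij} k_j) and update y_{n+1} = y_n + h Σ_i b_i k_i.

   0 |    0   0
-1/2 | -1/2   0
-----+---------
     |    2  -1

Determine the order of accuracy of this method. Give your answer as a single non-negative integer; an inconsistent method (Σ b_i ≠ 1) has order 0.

b = (2, -1)
c = (0, -1/2)
Σ b_i: 2·1 + (-1)·1 = 1 ✓
b·c: (-1)·(-1/2) = 1/2 ✓; 2 stages ⇒ order 2.

2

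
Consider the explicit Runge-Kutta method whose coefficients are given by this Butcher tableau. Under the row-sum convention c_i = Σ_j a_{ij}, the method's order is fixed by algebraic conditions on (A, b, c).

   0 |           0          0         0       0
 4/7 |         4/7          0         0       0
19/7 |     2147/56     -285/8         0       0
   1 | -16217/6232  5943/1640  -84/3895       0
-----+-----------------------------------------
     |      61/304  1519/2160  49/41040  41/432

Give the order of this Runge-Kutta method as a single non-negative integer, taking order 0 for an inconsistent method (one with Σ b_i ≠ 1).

b = (61/304, 1519/2160, 49/41040, 41/432)
c = (0, 4/7, 19/7, 1)
Ac = (0, 0, -285/14, 165/82)
Σ b_i: 61/304·1 + 1519/2160·1 + 49/41040·1 + 41/432·1 = 1 ✓
b·c: 1519/2160·4/7 + 49/41040·19/7 + 41/432·1 = 1/2 ✓
b·c²: 1519/2160·16/49 + 49/41040·361/49 + 41/432·1 = 1/3 ✓
b·Ac: 49/41040·(-285/14) + 41/432·165/82 = 1/6 ✓
b·c³: 1519/2160·64/343 + 49/41040·6859/343 + 41/432·1 = 1/4 ✓
b·(c∘Ac): 49/41040·(-5415/98) + 41/432·165/82 = 1/8 ✓
b·Ac²: 49/41040·(-570/49) + 41/432·42/41 = 1/12 ✓
b·A²c: 41/432·18/41 = 1/24 ✓; 4 stages ⇒ order 4.

4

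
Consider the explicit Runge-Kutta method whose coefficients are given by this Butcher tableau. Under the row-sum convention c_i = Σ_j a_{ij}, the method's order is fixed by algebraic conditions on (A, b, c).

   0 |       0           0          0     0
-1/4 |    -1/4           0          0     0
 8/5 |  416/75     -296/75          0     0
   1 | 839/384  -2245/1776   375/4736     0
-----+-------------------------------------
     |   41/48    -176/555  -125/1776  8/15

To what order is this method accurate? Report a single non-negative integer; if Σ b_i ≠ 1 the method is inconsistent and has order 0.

b = (41/48, -176/555, -125/1776, 8/15)
c = (0, -1/4, 8/5, 1)
Ac = (0, 0, 74/75, 85/192)
Σ b_i: 41/48·1 + (-176/555)·1 + (-125/1776)·1 + 8/15·1 = 1 ✓
b·c: (-176/555)·(-1/4) + (-125/1776)·8/5 + 8/15·1 = 1/2 ✓
b·c²: (-176/555)·1/16 + (-125/1776)·64/25 + 8/15·1 = 1/3 ✓
b·Ac: (-125/1776)·74/75 + 8/15·85/192 = 1/6 ✓
b·c³: (-176/555)·(-1/64) + (-125/1776)·512/125 + 8/15·1 = 1/4 ✓
b·(c∘Ac): (-125/1776)·592/375 + 8/15·85/192 = 1/8 ✓
b·Ac²: (-125/1776)·(-37/150) + 8/15·95/768 = 1/12 ✓
b·A²c: 8/15·5/64 = 1/24 ✓; 4 stages ⇒ order 4.

4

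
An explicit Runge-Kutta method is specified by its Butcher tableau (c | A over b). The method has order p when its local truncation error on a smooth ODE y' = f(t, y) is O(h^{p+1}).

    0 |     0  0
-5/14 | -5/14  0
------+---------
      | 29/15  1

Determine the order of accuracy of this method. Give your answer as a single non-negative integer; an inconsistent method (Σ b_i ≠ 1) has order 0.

b = (29/15, 1)
c = (0, -5/14)
Σ b_i: 29/15·1 + 1·1 = 44/15 ≠ 1 ⇒ order 0.

0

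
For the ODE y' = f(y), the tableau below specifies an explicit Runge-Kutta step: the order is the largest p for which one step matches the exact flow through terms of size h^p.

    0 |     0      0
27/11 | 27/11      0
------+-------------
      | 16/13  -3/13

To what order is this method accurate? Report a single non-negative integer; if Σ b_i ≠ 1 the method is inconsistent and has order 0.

b = (16/13, -3/13)
c = (0, 27/11)
Σ b_i: 16/13·1 + (-3/13)·1 = 1 ✓
b·c: (-3/13)·27/11 = -81/143 ≠ 1/2 ⇒ order 1.

1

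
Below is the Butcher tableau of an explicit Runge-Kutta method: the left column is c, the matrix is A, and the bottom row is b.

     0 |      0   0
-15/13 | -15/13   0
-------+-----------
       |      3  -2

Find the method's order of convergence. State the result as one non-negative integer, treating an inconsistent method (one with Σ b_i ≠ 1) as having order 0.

b = (3, -2)
c = (0, -15/13)
Σ b_i: 3·1 + (-2)·1 = 1 ✓
b·c: (-2)·(-15/13) = 30/13 ≠ 1/2 ⇒ order 1.

1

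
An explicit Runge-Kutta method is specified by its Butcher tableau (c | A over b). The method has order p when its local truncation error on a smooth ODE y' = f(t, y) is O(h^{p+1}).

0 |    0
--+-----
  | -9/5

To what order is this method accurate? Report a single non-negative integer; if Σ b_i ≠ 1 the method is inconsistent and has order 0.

b = (-9/5)
c = (0)
Σ b_i: (-9/5)·1 = -9/5 ≠ 1 ⇒ order 0.

0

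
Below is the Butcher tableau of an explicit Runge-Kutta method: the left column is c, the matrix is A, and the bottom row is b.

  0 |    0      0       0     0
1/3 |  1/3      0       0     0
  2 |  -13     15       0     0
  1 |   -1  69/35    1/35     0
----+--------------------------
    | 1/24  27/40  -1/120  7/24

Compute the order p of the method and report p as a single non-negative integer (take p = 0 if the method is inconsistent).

4

b = (1/24, 27/40, -1/120, 7/24)
c = (0, 1/3, 2, 1)
Ac = (0, 0, 5, 5/7)
Σ b_i: 1/24·1 + 27/40·1 + (-1/120)·1 + 7/24·1 = 1 ✓
b·c: 27/40·1/3 + (-1/120)·2 + 7/24·1 = 1/2 ✓
b·c²: 27/40·1/9 + (-1/120)·4 + 7/24·1 = 1/3 ✓
b·Ac: (-1/120)·5 + 7/24·5/7 = 1/6 ✓
b·c³: 27/40·1/27 + (-1/120)·8 + 7/24·1 = 1/4 ✓
b·(c∘Ac): (-1/120)·10 + 7/24·5/7 = 1/8 ✓
b·Ac²: (-1/120)·5/3 + 7/24·1/3 = 1/12 ✓
b·A²c: 7/24·1/7 = 1/24 ✓; 4 stages ⇒ order 4.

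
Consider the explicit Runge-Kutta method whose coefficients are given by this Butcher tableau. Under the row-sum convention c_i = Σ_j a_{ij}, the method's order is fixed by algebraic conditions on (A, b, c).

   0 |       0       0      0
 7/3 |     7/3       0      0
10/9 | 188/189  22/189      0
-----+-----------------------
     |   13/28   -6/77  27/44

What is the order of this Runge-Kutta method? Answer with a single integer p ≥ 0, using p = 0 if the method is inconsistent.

3

b = (13/28, -6/77, 27/44)
c = (0, 7/3, 10/9)
Ac = (0, 0, 22/81)
Σ b_i: 13/28·1 + (-6/77)·1 + 27/44·1 = 1 ✓
b·c: (-6/77)·7/3 + 27/44·10/9 = 1/2 ✓
b·c²: (-6/77)·49/9 + 27/44·100/81 = 1/3 ✓
b·Ac: 27/44·22/81 = 1/6 ✓; 3 stages ⇒ order 3.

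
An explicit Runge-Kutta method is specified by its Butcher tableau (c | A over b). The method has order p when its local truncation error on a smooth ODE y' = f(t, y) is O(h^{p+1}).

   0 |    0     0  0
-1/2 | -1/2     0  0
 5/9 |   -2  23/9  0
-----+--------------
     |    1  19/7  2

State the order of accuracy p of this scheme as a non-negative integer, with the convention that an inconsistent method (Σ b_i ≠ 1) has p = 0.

b = (1, 19/7, 2)
c = (0, -1/2, 5/9)
Ac = (0, 0, -23/18)
Σ b_i: 1·1 + 19/7·1 + 2·1 = 40/7 ≠ 1 ⇒ order 0.

0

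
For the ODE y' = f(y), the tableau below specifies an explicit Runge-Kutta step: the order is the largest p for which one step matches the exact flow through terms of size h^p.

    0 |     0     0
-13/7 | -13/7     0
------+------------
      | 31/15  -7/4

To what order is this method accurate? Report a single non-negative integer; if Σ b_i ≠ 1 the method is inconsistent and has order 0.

b = (31/15, -7/4)
c = (0, -13/7)
Σ b_i: 31/15·1 + (-7/4)·1 = 19/60 ≠ 1 ⇒ order 0.

0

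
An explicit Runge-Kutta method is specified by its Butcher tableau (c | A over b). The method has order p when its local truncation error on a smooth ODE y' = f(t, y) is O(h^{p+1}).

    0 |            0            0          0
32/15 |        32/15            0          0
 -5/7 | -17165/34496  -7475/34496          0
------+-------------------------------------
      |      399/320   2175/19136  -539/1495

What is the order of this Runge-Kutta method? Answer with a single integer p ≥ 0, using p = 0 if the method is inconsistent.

b = (399/320, 2175/19136, -539/1495)
c = (0, 32/15, -5/7)
Ac = (0, 0, -1495/3234)
Σ b_i: 399/320·1 + 2175/19136·1 + (-539/1495)·1 = 1 ✓
b·c: 2175/19136·32/15 + (-539/1495)·(-5/7) = 1/2 ✓
b·c²: 2175/19136·1024/225 + (-539/1495)·25/49 = 1/3 ✓
b·Ac: (-539/1495)·(-1495/3234) = 1/6 ✓; 3 stages ⇒ order 3.

3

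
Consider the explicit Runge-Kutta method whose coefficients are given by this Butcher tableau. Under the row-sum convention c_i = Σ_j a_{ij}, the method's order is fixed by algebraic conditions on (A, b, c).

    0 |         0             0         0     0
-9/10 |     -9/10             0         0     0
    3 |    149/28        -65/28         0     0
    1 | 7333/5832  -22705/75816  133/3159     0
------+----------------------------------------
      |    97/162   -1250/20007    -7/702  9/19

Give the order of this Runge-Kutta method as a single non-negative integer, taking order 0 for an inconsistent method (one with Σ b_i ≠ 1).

b = (97/162, -1250/20007, -7/702, 9/19)
c = (0, -9/10, 3, 1)
Ac = (0, 0, 117/56, 19/48)
Σ b_i: 97/162·1 + (-1250/20007)·1 + (-7/702)·1 + 9/19·1 = 1 ✓
b·c: (-1250/20007)·(-9/10) + (-7/702)·3 + 9/19·1 = 1/2 ✓
b·c²: (-1250/20007)·81/100 + (-7/702)·9 + 9/19·1 = 1/3 ✓
b·Ac: (-7/702)·117/56 + 9/19·19/48 = 1/6 ✓
b·c³: (-1250/20007)·(-729/1000) + (-7/702)·27 + 9/19·1 = 1/4 ✓
b·(c∘Ac): (-7/702)·351/56 + 9/19·19/48 = 1/8 ✓
b·Ac²: (-7/702)·(-1053/560) + 9/19·589/4320 = 1/12 ✓
b·A²c: 9/19·19/216 = 1/24 ✓; 4 stages ⇒ order 4.

4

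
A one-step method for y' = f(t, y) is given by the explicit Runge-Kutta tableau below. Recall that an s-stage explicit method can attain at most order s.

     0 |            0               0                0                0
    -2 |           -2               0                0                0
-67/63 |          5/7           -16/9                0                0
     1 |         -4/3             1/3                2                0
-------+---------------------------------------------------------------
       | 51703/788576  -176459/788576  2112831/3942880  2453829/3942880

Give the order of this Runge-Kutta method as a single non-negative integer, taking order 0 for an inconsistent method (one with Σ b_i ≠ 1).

b = (51703/788576, -176459/788576, 2112831/3942880, 2453829/3942880)
c = (0, -2, -67/63, 1)
Ac = (0, 0, 32/9, -176/63)
Σ b_i: 51703/788576·1 + (-176459/788576)·1 + 2112831/3942880·1 + 2453829/3942880·1 = 1 ✓
b·c: (-176459/788576)·(-2) + 2112831/3942880·(-67/63) + 2453829/3942880·1 = 1/2 ✓
b·c²: (-176459/788576)·4 + 2112831/3942880·4489/3969 + 2453829/3942880·1 = 1/3 ✓
b·Ac: 2112831/3942880·32/9 + 2453829/3942880·(-176/63) = 1/6 ✓
b·c³: (-176459/788576)·(-8) + 2112831/3942880·(-300763/250047) + 2453829/3942880·1 = 131748521/74520432 ≠ 1/4 ⇒ order 3.
b·(c∘Ac): 2112831/3942880·(-2144/567) + 2453829/3942880·(-176/63) = -185555/49286 ≠ 1/8
b·Ac²: 2112831/3942880·(-64/9) + 2453829/3942880·14270/3969 = -586104817/372602160 ≠ 1/12
b·A²c: 2453829/3942880·64/9 = 1635886/369645 ≠ 1/24

3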